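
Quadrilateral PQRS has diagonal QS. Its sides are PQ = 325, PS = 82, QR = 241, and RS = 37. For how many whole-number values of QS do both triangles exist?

34

From triangle PQS: 243 < QS < 407.
From triangle RQS: 204 < QS < 278.
Intersection: 243 < QS < 278, so integers 244 through 277: 34 values.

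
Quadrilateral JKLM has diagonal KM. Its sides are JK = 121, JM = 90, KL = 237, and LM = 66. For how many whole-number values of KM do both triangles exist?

From triangle JKM: 31 < KM < 211.
From triangle LKM: 171 < KM < 303.
Intersection: 171 < KM < 211, so integers 172 through 210: 39 values.

39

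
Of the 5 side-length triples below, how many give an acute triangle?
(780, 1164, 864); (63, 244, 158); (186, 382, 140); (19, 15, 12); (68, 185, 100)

(780,1164,864): 780²+864² = 1354896 = 1164² → right
(63,244,158): 63+158 ≤ 244, not a triangle
(186,382,140): 140+186 ≤ 382, not a triangle
(19,15,12): 12²+15² = 369 > 361 = 19² → acute
(68,185,100): 68+100 ≤ 185, not a triangle
1 of the 5 is acute.

1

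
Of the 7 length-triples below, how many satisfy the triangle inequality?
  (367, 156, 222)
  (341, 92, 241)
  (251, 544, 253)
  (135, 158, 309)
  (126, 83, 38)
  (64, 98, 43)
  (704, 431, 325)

(156,222,367): 156+222 > 367 → valid
(92,241,341): 92+241 ≤ 341 → not valid
(251,253,544): 251+253 ≤ 544 → not valid
(135,158,309): 135+158 ≤ 309 → not valid
(38,83,126): 38+83 ≤ 126 → not valid
(43,64,98): 43+64 > 98 → valid
(325,431,704): 325+431 > 704 → valid
3 of the 7 triples form a triangle.

3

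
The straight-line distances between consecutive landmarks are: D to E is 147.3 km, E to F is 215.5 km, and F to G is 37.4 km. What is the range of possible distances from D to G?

30.8 ≤ DG ≤ 400.2 km

The maximum is all hops collinear in one direction: 147.3 + 215.5 + 37.4 = 400.2.
The longest hop is 215.5; the others sum to 184.7. Folding the others back against it leaves at least 215.5 − 184.7 = 30.8.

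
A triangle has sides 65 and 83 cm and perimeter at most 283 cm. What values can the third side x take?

18 < x ≤ 135 cm

Triangle inequality alone gives 18 < x < 148.
The perimeter condition gives x ≤ 283 − 65 − 83 = 135.
Intersecting the two: 18 < x ≤ 135.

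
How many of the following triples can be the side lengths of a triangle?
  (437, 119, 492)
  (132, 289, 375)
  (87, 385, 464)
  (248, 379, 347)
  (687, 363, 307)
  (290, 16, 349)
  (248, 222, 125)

5

(119,437,492): 119+437 > 492 → valid
(132,289,375): 132+289 > 375 → valid
(87,385,464): 87+385 > 464 → valid
(248,347,379): 248+347 > 379 → valid
(307,363,687): 307+363 ≤ 687 → not valid
(16,290,349): 16+290 ≤ 349 → not valid
(125,222,248): 125+222 > 248 → valid
5 of the 7 triples form a triangle.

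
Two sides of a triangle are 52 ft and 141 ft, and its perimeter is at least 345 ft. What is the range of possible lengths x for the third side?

Triangle inequality alone gives 89 < x < 193.
The perimeter condition gives x ≥ 345 − 52 − 141 = 152.
Intersecting the two: 152 ≤ x < 193.

152 ≤ x < 193 ft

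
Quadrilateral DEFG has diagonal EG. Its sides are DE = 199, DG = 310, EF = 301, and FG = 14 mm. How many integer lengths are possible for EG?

From triangle DEG: 111 < EG < 509.
From triangle FEG: 287 < EG < 315.
Intersection: 287 < EG < 315, so integers 288 through 314: 27 values.

27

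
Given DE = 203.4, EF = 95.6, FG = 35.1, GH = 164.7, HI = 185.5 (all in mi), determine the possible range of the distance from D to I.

The maximum is all hops collinear in one direction: 203.4 + 95.6 + 35.1 + 164.7 + 185.5 = 684.3.
The longest hop is 203.4; the others sum to 480.9. Since 203.4 ≤ 480.9, the path can fold back on itself completely, so the minimum distance is 0.

0 ≤ DI ≤ 684.3 mi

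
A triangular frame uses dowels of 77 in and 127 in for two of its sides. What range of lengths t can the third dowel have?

50 < t < 204 (in)

By the triangle inequality, t must be less than 77 + 127 = 204 and greater than |77 − 127| = 50.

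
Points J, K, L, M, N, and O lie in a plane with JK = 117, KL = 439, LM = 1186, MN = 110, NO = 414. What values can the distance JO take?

106 ≤ JO ≤ 2266

The maximum is all hops collinear in one direction: 117 + 439 + 1186 + 110 + 414 = 2266.
The longest hop is 1186; the others sum to 1080. Folding the others back against it leaves at least 1186 − 1080 = 106.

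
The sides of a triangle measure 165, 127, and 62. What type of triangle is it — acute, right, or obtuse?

obtuse

Compare the square of the longest side to the sum of squares of the other two: 62² + 127² = 19973 < 27225 = 165².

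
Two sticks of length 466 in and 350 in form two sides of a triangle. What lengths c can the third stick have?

116 < c < 816

By the triangle inequality, c must be less than 466 + 350 = 816 and greater than |466 − 350| = 116.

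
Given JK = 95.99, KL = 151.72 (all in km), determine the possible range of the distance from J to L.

55.73 ≤ JL ≤ 247.71 km

By the triangle inequality, |95.99 − 151.72| ≤ JL ≤ 95.99 + 151.72.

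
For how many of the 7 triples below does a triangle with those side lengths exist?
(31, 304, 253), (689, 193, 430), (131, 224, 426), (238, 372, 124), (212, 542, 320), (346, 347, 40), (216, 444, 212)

(31,253,304): 31+253 ≤ 304 → not valid
(193,430,689): 193+430 ≤ 689 → not valid
(131,224,426): 131+224 ≤ 426 → not valid
(124,238,372): 124+238 ≤ 372 → not valid
(212,320,542): 212+320 ≤ 542 → not valid
(40,346,347): 40+346 > 347 → valid
(212,216,444): 212+216 ≤ 444 → not valid
1 of the 7 triples forms a triangle.

1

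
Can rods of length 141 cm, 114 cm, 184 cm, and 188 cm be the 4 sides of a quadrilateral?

A quadrilateral exists iff every side is shorter than the sum of the others — equivalently, the longest side is less than the sum of the rest.
Longest side 188 < 439 (sum of the remaining 3), so yes.

Yes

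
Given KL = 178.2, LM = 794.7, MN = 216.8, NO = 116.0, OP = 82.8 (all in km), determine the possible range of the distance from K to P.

200.9 ≤ KP ≤ 1388.5 km

The maximum is all hops collinear in one direction: 178.2 + 794.7 + 216.8 + 116.0 + 82.8 = 1388.5.
The longest hop is 794.7; the others sum to 593.8. Folding the others back against it leaves at least 794.7 − 593.8 = 200.9.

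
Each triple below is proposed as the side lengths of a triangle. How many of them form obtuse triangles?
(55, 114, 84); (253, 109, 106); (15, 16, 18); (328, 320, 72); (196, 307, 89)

1

(55,114,84): 55²+84² = 10081 < 12996 = 114² → obtuse
(253,109,106): 106+109 ≤ 253, not a triangle
(15,16,18): 15²+16² = 481 > 324 = 18² → acute
(328,320,72): 72²+320² = 107584 = 328² → right
(196,307,89): 89+196 ≤ 307, not a triangle
1 of the 5 is obtuse.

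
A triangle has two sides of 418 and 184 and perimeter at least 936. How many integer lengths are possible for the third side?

268

Triangle inequality: 234 < x < 602. Perimeter ≥ 936 gives x ≥ 936 − 418 − 184 = 334.
So 334 ≤ x < 602; integers 334 through 601: 268 values.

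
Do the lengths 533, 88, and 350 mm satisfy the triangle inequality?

The longest side is 533, but the other two sum to only 438.
438 < 533, so the triangle inequality fails.

No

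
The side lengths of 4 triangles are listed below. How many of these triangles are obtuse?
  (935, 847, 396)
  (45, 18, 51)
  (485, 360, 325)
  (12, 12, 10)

1

(935,847,396): 396²+847² = 874225 = 935² → right
(45,18,51): 18²+45² = 2349 < 2601 = 51² → obtuse
(485,360,325): 325²+360² = 235225 = 485² → right
(12,12,10): 10²+12² = 244 > 144 = 12² → acute
1 of the 4 is obtuse.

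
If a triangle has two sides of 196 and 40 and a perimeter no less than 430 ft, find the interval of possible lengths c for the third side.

Triangle inequality alone gives 156 < c < 236.
The perimeter condition gives c ≥ 430 − 196 − 40 = 194.
Intersecting the two: 194 ≤ c < 236.

194 ≤ c < 236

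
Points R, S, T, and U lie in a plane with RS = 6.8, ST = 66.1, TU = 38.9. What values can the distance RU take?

20.4 ≤ RU ≤ 111.8

The maximum is all hops collinear in one direction: 6.8 + 66.1 + 38.9 = 111.8.
The longest hop is 66.1; the others sum to 45.7. Folding the others back against it leaves at least 66.1 − 45.7 = 20.4.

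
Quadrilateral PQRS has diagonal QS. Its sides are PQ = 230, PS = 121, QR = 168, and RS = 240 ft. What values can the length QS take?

109 < QS < 351

From triangle PQS: |230 − 121| < QS < 230 + 121, i.e. 109 < QS < 351.
From triangle RQS: 72 < QS < 408.
Both must hold, so QS lies in the intersection.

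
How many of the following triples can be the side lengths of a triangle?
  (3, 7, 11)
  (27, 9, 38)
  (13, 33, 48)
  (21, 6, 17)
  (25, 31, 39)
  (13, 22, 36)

(3,7,11): 3+7 ≤ 11 → not valid
(9,27,38): 9+27 ≤ 38 → not valid
(13,33,48): 13+33 ≤ 48 → not valid
(6,17,21): 6+17 > 21 → valid
(25,31,39): 25+31 > 39 → valid
(13,22,36): 13+22 ≤ 36 → not valid
2 of the 6 triples form a triangle.

2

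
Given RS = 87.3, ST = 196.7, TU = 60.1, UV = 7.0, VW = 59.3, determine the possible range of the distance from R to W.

0 ≤ RW ≤ 410.4

The maximum is all hops collinear in one direction: 87.3 + 196.7 + 60.1 + 7.0 + 59.3 = 410.4.
The longest hop is 196.7; the others sum to 213.7. Since 196.7 ≤ 213.7, the path can fold back on itself completely, so the minimum distance is 0.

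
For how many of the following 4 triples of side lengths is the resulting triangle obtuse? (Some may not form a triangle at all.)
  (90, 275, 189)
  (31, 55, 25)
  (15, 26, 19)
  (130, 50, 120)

3

(90,275,189): 90²+189² = 43821 < 75625 = 275² → obtuse
(31,55,25): 25²+31² = 1586 < 3025 = 55² → obtuse
(15,26,19): 15²+19² = 586 < 676 = 26² → obtuse
(130,50,120): 50²+120² = 16900 = 130² → right
3 of the 4 are obtuse.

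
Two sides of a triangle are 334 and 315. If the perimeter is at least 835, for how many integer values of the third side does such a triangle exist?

463

Triangle inequality: 19 < x < 649. Perimeter ≥ 835 gives x ≥ 835 − 334 − 315 = 186.
So 186 ≤ x < 649; integers 186 through 648: 463 values.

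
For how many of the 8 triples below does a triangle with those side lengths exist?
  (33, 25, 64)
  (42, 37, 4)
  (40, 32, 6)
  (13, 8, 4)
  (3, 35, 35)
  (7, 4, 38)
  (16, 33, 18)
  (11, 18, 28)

3

(25,33,64): 25+33 ≤ 64 → not valid
(4,37,42): 4+37 ≤ 42 → not valid
(6,32,40): 6+32 ≤ 40 → not valid
(4,8,13): 4+8 ≤ 13 → not valid
(3,35,35): 3+35 > 35 → valid
(4,7,38): 4+7 ≤ 38 → not valid
(16,18,33): 16+18 > 33 → valid
(11,18,28): 11+18 > 28 → valid
3 of the 8 triples form a triangle.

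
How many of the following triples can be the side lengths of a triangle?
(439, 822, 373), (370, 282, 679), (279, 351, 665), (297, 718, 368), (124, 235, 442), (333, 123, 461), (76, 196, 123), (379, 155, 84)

(373,439,822): 373+439 ≤ 822 → not valid
(282,370,679): 282+370 ≤ 679 → not valid
(279,351,665): 279+351 ≤ 665 → not valid
(297,368,718): 297+368 ≤ 718 → not valid
(124,235,442): 124+235 ≤ 442 → not valid
(123,333,461): 123+333 ≤ 461 → not valid
(76,123,196): 76+123 > 196 → valid
(84,155,379): 84+155 ≤ 379 → not valid
1 of the 8 triples forms a triangle.

1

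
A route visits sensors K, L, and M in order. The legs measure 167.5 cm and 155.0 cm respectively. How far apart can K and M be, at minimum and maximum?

12.5 ≤ KM ≤ 322.5 cm

By the triangle inequality, |167.5 − 155.0| ≤ KM ≤ 167.5 + 155.0.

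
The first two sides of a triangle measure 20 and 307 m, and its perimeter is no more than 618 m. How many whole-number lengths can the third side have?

4

Triangle inequality: 287 < x < 327. Perimeter ≤ 618 gives x ≤ 618 − 20 − 307 = 291.
So 287 < x ≤ 291; integers 288 through 291: 4 values.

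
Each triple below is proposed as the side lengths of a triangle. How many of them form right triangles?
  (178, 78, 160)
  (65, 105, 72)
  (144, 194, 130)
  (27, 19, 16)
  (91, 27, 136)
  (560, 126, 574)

(178,78,160): 78²+160² = 31684 = 178² → right
(65,105,72): 65²+72² = 9409 < 11025 = 105² → obtuse
(144,194,130): 130²+144² = 37636 = 194² → right
(27,19,16): 16²+19² = 617 < 729 = 27² → obtuse
(91,27,136): 27+91 ≤ 136, not a triangle
(560,126,574): 126²+560² = 329476 = 574² → right
3 of the 6 are right.

3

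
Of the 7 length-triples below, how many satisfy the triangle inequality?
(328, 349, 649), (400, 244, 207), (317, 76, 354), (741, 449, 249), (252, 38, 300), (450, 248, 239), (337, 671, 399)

(328,349,649): 328+349 > 649 → valid
(207,244,400): 207+244 > 400 → valid
(76,317,354): 76+317 > 354 → valid
(249,449,741): 249+449 ≤ 741 → not valid
(38,252,300): 38+252 ≤ 300 → not valid
(239,248,450): 239+248 > 450 → valid
(337,399,671): 337+399 > 671 → valid
5 of the 7 triples form a triangle.

5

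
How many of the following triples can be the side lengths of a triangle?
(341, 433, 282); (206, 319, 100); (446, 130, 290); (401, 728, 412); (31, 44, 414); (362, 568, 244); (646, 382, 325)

(282,341,433): 282+341 > 433 → valid
(100,206,319): 100+206 ≤ 319 → not valid
(130,290,446): 130+290 ≤ 446 → not valid
(401,412,728): 401+412 > 728 → valid
(31,44,414): 31+44 ≤ 414 → not valid
(244,362,568): 244+362 > 568 → valid
(325,382,646): 325+382 > 646 → valid
4 of the 7 triples form a triangle.

4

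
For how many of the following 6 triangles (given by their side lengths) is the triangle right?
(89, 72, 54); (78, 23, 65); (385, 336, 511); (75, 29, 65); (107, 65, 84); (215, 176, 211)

1

(89,72,54): 54²+72² = 8100 > 7921 = 89² → acute
(78,23,65): 23²+65² = 4754 < 6084 = 78² → obtuse
(385,336,511): 336²+385² = 261121 = 511² → right
(75,29,65): 29²+65² = 5066 < 5625 = 75² → obtuse
(107,65,84): 65²+84² = 11281 < 11449 = 107² → obtuse
(215,176,211): 176²+211² = 75497 > 46225 = 215² → acute
1 of the 6 is right.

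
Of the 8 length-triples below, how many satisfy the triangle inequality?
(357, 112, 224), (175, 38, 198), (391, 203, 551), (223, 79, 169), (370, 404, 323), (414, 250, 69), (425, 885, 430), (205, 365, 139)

(112,224,357): 112+224 ≤ 357 → not valid
(38,175,198): 38+175 > 198 → valid
(203,391,551): 203+391 > 551 → valid
(79,169,223): 79+169 > 223 → valid
(323,370,404): 323+370 > 404 → valid
(69,250,414): 69+250 ≤ 414 → not valid
(425,430,885): 425+430 ≤ 885 → not valid
(139,205,365): 139+205 ≤ 365 → not valid
4 of the 8 triples form a triangle.

4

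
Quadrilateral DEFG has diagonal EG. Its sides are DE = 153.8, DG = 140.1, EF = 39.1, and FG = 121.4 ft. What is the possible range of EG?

From triangle DEG: |153.8 − 140.1| < EG < 153.8 + 140.1, i.e. 13.7 < EG < 293.9.
From triangle FEG: 82.3 < EG < 160.5.
Both must hold, so EG lies in the intersection.

82.3 < EG < 160.5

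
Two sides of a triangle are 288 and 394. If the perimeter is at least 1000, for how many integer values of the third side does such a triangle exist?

Triangle inequality: 106 < x < 682. Perimeter ≥ 1000 gives x ≥ 1000 − 288 − 394 = 318.
So 318 ≤ x < 682; integers 318 through 681: 364 values.

364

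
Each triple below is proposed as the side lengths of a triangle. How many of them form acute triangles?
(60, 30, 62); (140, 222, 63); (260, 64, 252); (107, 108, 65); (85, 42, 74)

3

(60,30,62): 30²+60² = 4500 > 3844 = 62² → acute
(140,222,63): 63+140 ≤ 222, not a triangle
(260,64,252): 64²+252² = 67600 = 260² → right
(107,108,65): 65²+107² = 15674 > 11664 = 108² → acute
(85,42,74): 42²+74² = 7240 > 7225 = 85² → acute
3 of the 5 are acute.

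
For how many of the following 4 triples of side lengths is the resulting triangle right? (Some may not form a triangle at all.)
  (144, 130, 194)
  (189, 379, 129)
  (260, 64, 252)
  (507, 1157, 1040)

3

(144,130,194): 130²+144² = 37636 = 194² → right
(189,379,129): 129+189 ≤ 379, not a triangle
(260,64,252): 64²+252² = 67600 = 260² → right
(507,1157,1040): 507²+1040² = 1338649 = 1157² → right
3 of the 4 are right.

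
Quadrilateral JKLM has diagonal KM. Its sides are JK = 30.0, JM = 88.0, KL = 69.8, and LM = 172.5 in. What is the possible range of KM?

From triangle JKM: |30.0 − 88.0| < KM < 30.0 + 88.0, i.e. 58.0 < KM < 118.0.
From triangle LKM: 102.7 < KM < 242.3.
Both must hold, so KM lies in the intersection.

102.7 < KM < 118.0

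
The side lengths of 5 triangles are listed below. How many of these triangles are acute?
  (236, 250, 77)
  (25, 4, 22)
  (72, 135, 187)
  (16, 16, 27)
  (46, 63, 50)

1

(236,250,77): 77²+236² = 61625 < 62500 = 250² → obtuse
(25,4,22): 4²+22² = 500 < 625 = 25² → obtuse
(72,135,187): 72²+135² = 23409 < 34969 = 187² → obtuse
(16,16,27): 16²+16² = 512 < 729 = 27² → obtuse
(46,63,50): 46²+50² = 4616 > 3969 = 63² → acute
1 of the 5 is acute.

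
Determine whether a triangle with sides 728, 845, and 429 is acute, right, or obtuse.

right

Compare the square of the longest side to the sum of squares of the other two: 429² + 728² = 714025 = 845².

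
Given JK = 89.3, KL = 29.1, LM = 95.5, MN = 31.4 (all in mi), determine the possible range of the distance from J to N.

0 ≤ JN ≤ 245.3 mi

The maximum is all hops collinear in one direction: 89.3 + 29.1 + 95.5 + 31.4 = 245.3.
The longest hop is 95.5; the others sum to 149.8. Since 95.5 ≤ 149.8, the path can fold back on itself completely, so the minimum distance is 0.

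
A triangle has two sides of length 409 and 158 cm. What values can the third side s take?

251 < s < 567 (cm)

By the triangle inequality, s must be less than 409 + 158 = 567 and greater than |409 − 158| = 251.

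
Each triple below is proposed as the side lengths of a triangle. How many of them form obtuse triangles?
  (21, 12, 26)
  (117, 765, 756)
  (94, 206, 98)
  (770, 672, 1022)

(21,12,26): 12²+21² = 585 < 676 = 26² → obtuse
(117,765,756): 117²+756² = 585225 = 765² → right
(94,206,98): 94+98 ≤ 206, not a triangle
(770,672,1022): 672²+770² = 1044484 = 1022² → right
1 of the 4 is obtuse.

1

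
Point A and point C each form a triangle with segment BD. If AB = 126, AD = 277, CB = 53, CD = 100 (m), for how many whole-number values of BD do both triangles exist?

1

From triangle ABD: 151 < BD < 403.
From triangle CBD: 47 < BD < 153.
Intersection: 151 < BD < 153, so integers 152 through 152: 1 values.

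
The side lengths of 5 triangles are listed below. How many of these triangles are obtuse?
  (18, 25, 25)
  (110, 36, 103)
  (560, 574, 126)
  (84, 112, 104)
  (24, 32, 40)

(18,25,25): 18²+25² = 949 > 625 = 25² → acute
(110,36,103): 36²+103² = 11905 < 12100 = 110² → obtuse
(560,574,126): 126²+560² = 329476 = 574² → right
(84,112,104): 84²+104² = 17872 > 12544 = 112² → acute
(24,32,40): 24²+32² = 1600 = 40² → right
1 of the 5 is obtuse.

1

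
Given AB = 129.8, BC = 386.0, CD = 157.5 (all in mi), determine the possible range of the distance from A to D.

The maximum is all hops collinear in one direction: 129.8 + 386.0 + 157.5 = 673.3.
The longest hop is 386.0; the others sum to 287.3. Folding the others back against it leaves at least 386.0 − 287.3 = 98.7.

98.7 ≤ AD ≤ 673.3 mi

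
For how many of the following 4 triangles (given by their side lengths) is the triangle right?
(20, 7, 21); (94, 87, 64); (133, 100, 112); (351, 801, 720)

1

(20,7,21): 7²+20² = 449 > 441 = 21² → acute
(94,87,64): 64²+87² = 11665 > 8836 = 94² → acute
(133,100,112): 100²+112² = 22544 > 17689 = 133² → acute
(351,801,720): 351²+720² = 641601 = 801² → right
1 of the 4 is right.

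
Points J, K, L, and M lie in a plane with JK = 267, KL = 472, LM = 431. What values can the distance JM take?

The maximum is all hops collinear in one direction: 267 + 472 + 431 = 1170.
The longest hop is 472; the others sum to 698. Since 472 ≤ 698, the path can fold back on itself completely, so the minimum distance is 0.

0 ≤ JM ≤ 1170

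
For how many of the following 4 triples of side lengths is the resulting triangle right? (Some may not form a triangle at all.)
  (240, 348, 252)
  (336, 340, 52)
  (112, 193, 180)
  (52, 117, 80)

(240,348,252): 240²+252² = 121104 = 348² → right
(336,340,52): 52²+336² = 115600 = 340² → right
(112,193,180): 112²+180² = 44944 > 37249 = 193² → acute
(52,117,80): 52²+80² = 9104 < 13689 = 117² → obtuse
2 of the 4 are right.

2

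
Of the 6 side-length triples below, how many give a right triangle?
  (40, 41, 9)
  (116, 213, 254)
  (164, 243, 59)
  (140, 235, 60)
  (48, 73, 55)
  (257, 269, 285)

(40,41,9): 9²+40² = 1681 = 41² → right
(116,213,254): 116²+213² = 58825 < 64516 = 254² → obtuse
(164,243,59): 59+164 ≤ 243, not a triangle
(140,235,60): 60+140 ≤ 235, not a triangle
(48,73,55): 48²+55² = 5329 = 73² → right
(257,269,285): 257²+269² = 138410 > 81225 = 285² → acute
2 of the 6 are right.

2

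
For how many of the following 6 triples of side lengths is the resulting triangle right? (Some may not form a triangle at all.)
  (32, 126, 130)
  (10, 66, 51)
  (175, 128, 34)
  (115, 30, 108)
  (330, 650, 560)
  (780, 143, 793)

3

(32,126,130): 32²+126² = 16900 = 130² → right
(10,66,51): 10+51 ≤ 66, not a triangle
(175,128,34): 34+128 ≤ 175, not a triangle
(115,30,108): 30²+108² = 12564 < 13225 = 115² → obtuse
(330,650,560): 330²+560² = 422500 = 650² → right
(780,143,793): 143²+780² = 628849 = 793² → right
3 of the 6 are right.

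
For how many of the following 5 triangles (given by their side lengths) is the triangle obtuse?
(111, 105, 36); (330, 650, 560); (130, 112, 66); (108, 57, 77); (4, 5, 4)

1

(111,105,36): 36²+105² = 12321 = 111² → right
(330,650,560): 330²+560² = 422500 = 650² → right
(130,112,66): 66²+112² = 16900 = 130² → right
(108,57,77): 57²+77² = 9178 < 11664 = 108² → obtuse
(4,5,4): 4²+4² = 32 > 25 = 5² → acute
1 of the 5 is obtuse.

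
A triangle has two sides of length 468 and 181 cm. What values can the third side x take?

By the triangle inequality, x must be less than 468 + 181 = 649 and greater than |468 − 181| = 287.

287 < x < 649 (cm)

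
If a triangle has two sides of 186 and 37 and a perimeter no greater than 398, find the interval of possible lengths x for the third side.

Triangle inequality alone gives 149 < x < 223.
The perimeter condition gives x ≤ 398 − 186 − 37 = 175.
Intersecting the two: 149 < x ≤ 175.

149 < x ≤ 175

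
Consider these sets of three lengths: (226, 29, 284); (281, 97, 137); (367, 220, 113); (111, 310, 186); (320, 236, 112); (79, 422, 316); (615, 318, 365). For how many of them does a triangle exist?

2

(29,226,284): 29+226 ≤ 284 → not valid
(97,137,281): 97+137 ≤ 281 → not valid
(113,220,367): 113+220 ≤ 367 → not valid
(111,186,310): 111+186 ≤ 310 → not valid
(112,236,320): 112+236 > 320 → valid
(79,316,422): 79+316 ≤ 422 → not valid
(318,365,615): 318+365 > 615 → valid
2 of the 7 triples form a triangle.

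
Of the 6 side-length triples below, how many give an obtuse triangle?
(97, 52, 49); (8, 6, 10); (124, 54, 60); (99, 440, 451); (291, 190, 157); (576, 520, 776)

(97,52,49): 49²+52² = 5105 < 9409 = 97² → obtuse
(8,6,10): 6²+8² = 100 = 10² → right
(124,54,60): 54+60 ≤ 124, not a triangle
(99,440,451): 99²+440² = 203401 = 451² → right
(291,190,157): 157²+190² = 60749 < 84681 = 291² → obtuse
(576,520,776): 520²+576² = 602176 = 776² → right
2 of the 6 are obtuse.

2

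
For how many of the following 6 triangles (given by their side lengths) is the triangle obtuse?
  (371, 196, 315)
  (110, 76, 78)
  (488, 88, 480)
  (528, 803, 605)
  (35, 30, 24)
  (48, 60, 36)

1

(371,196,315): 196²+315² = 137641 = 371² → right
(110,76,78): 76²+78² = 11860 < 12100 = 110² → obtuse
(488,88,480): 88²+480² = 238144 = 488² → right
(528,803,605): 528²+605² = 644809 = 803² → right
(35,30,24): 24²+30² = 1476 > 1225 = 35² → acute
(48,60,36): 36²+48² = 3600 = 60² → right
1 of the 6 is obtuse.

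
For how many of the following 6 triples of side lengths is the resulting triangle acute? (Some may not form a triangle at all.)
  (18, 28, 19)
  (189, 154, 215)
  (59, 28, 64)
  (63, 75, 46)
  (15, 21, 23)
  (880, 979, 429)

(18,28,19): 18²+19² = 685 < 784 = 28² → obtuse
(189,154,215): 154²+189² = 59437 > 46225 = 215² → acute
(59,28,64): 28²+59² = 4265 > 4096 = 64² → acute
(63,75,46): 46²+63² = 6085 > 5625 = 75² → acute
(15,21,23): 15²+21² = 666 > 529 = 23² → acute
(880,979,429): 429²+880² = 958441 = 979² → right
4 of the 6 are acute.

4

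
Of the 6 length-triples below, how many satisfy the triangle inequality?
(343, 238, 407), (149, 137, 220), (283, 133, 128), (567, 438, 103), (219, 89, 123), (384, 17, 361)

(238,343,407): 238+343 > 407 → valid
(137,149,220): 137+149 > 220 → valid
(128,133,283): 128+133 ≤ 283 → not valid
(103,438,567): 103+438 ≤ 567 → not valid
(89,123,219): 89+123 ≤ 219 → not valid
(17,361,384): 17+361 ≤ 384 → not valid
2 of the 6 triples form a triangle.

2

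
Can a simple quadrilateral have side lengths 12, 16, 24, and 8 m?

Yes

A quadrilateral exists iff every side is shorter than the sum of the others — equivalently, the longest side is less than the sum of the rest.
Longest side 24 < 36 (sum of the remaining 3), so yes.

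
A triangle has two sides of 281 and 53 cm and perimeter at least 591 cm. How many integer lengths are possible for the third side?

77

Triangle inequality: 228 < x < 334. Perimeter ≥ 591 gives x ≥ 591 − 281 − 53 = 257.
So 257 ≤ x < 334; integers 257 through 333: 77 values.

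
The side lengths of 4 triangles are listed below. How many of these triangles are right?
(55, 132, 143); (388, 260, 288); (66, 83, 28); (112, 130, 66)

(55,132,143): 55²+132² = 20449 = 143² → right
(388,260,288): 260²+288² = 150544 = 388² → right
(66,83,28): 28²+66² = 5140 < 6889 = 83² → obtuse
(112,130,66): 66²+112² = 16900 = 130² → right
3 of the 4 are right.

3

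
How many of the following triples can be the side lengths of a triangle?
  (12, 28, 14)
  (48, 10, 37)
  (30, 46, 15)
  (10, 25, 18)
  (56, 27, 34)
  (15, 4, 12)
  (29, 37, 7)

(12,14,28): 12+14 ≤ 28 → not valid
(10,37,48): 10+37 ≤ 48 → not valid
(15,30,46): 15+30 ≤ 46 → not valid
(10,18,25): 10+18 > 25 → valid
(27,34,56): 27+34 > 56 → valid
(4,12,15): 4+12 > 15 → valid
(7,29,37): 7+29 ≤ 37 → not valid
3 of the 7 triples form a triangle.

3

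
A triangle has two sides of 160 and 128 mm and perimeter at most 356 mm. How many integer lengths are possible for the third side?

36

Triangle inequality: 32 < x < 288. Perimeter ≤ 356 gives x ≤ 356 − 160 − 128 = 68.
So 32 < x ≤ 68; integers 33 through 68: 36 values.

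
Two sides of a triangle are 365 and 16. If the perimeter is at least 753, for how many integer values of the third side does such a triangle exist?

9

Triangle inequality: 349 < x < 381. Perimeter ≥ 753 gives x ≥ 753 − 365 − 16 = 372.
So 372 ≤ x < 381; integers 372 through 380: 9 values.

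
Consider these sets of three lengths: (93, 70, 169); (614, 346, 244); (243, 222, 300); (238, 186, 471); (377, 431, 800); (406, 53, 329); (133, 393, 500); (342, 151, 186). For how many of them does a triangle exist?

(70,93,169): 70+93 ≤ 169 → not valid
(244,346,614): 244+346 ≤ 614 → not valid
(222,243,300): 222+243 > 300 → valid
(186,238,471): 186+238 ≤ 471 → not valid
(377,431,800): 377+431 > 800 → valid
(53,329,406): 53+329 ≤ 406 → not valid
(133,393,500): 133+393 > 500 → valid
(151,186,342): 151+186 ≤ 342 → not valid
3 of the 8 triples form a triangle.

3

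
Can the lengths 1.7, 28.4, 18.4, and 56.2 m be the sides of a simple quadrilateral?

For a quadrilateral, each side must be shorter than the sum of the others.
Here the longest side is 56.2, but the remaining 3 sides sum to only 48.5.

No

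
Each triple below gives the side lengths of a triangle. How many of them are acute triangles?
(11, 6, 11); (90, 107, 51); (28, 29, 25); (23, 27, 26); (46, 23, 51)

(11,6,11): 6²+11² = 157 > 121 = 11² → acute
(90,107,51): 51²+90² = 10701 < 11449 = 107² → obtuse
(28,29,25): 25²+28² = 1409 > 841 = 29² → acute
(23,27,26): 23²+26² = 1205 > 729 = 27² → acute
(46,23,51): 23²+46² = 2645 > 2601 = 51² → acute
4 of the 5 are acute.

4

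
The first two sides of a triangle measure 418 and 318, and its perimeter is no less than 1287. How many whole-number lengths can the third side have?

Triangle inequality: 100 < x < 736. Perimeter ≥ 1287 gives x ≥ 1287 − 418 − 318 = 551.
So 551 ≤ x < 736; integers 551 through 735: 185 values.

185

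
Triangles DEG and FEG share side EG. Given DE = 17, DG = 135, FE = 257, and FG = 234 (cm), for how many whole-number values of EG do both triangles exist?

33

From triangle DEG: 118 < EG < 152.
From triangle FEG: 23 < EG < 491.
Intersection: 118 < EG < 152, so integers 119 through 151: 33 values.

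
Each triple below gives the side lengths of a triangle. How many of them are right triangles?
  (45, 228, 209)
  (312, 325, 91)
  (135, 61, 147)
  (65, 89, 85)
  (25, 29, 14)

1

(45,228,209): 45²+209² = 45706 < 51984 = 228² → obtuse
(312,325,91): 91²+312² = 105625 = 325² → right
(135,61,147): 61²+135² = 21946 > 21609 = 147² → acute
(65,89,85): 65²+85² = 11450 > 7921 = 89² → acute
(25,29,14): 14²+25² = 821 < 841 = 29² → obtuse
1 of the 5 is right.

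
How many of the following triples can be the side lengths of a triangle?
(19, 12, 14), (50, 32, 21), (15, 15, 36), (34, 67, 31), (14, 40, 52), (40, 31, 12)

(12,14,19): 12+14 > 19 → valid
(21,32,50): 21+32 > 50 → valid
(15,15,36): 15+15 ≤ 36 → not valid
(31,34,67): 31+34 ≤ 67 → not valid
(14,40,52): 14+40 > 52 → valid
(12,31,40): 12+31 > 40 → valid
4 of the 6 triples form a triangle.

4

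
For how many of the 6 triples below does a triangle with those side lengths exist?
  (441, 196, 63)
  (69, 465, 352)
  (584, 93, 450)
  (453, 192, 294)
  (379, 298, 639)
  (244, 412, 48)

(63,196,441): 63+196 ≤ 441 → not valid
(69,352,465): 69+352 ≤ 465 → not valid
(93,450,584): 93+450 ≤ 584 → not valid
(192,294,453): 192+294 > 453 → valid
(298,379,639): 298+379 > 639 → valid
(48,244,412): 48+244 ≤ 412 → not valid
2 of the 6 triples form a triangle.

2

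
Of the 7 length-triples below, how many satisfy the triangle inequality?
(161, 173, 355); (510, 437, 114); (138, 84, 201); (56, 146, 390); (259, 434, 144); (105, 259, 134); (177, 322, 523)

2

(161,173,355): 161+173 ≤ 355 → not valid
(114,437,510): 114+437 > 510 → valid
(84,138,201): 84+138 > 201 → valid
(56,146,390): 56+146 ≤ 390 → not valid
(144,259,434): 144+259 ≤ 434 → not valid
(105,134,259): 105+134 ≤ 259 → not valid
(177,322,523): 177+322 ≤ 523 → not valid
2 of the 7 triples form a triangle.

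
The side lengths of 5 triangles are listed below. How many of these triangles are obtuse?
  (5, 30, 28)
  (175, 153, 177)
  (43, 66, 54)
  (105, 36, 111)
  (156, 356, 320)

(5,30,28): 5²+28² = 809 < 900 = 30² → obtuse
(175,153,177): 153²+175² = 54034 > 31329 = 177² → acute
(43,66,54): 43²+54² = 4765 > 4356 = 66² → acute
(105,36,111): 36²+105² = 12321 = 111² → right
(156,356,320): 156²+320² = 126736 = 356² → right
1 of the 5 is obtuse.

1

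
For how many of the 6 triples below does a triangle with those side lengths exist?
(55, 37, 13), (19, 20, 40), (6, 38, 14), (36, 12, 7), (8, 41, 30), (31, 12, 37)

(13,37,55): 13+37 ≤ 55 → not valid
(19,20,40): 19+20 ≤ 40 → not valid
(6,14,38): 6+14 ≤ 38 → not valid
(7,12,36): 7+12 ≤ 36 → not valid
(8,30,41): 8+30 ≤ 41 → not valid
(12,31,37): 12+31 > 37 → valid
1 of the 6 triples forms a triangle.

1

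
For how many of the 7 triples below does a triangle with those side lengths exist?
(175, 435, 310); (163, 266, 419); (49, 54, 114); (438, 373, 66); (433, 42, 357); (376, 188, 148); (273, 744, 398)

(175,310,435): 175+310 > 435 → valid
(163,266,419): 163+266 > 419 → valid
(49,54,114): 49+54 ≤ 114 → not valid
(66,373,438): 66+373 > 438 → valid
(42,357,433): 42+357 ≤ 433 → not valid
(148,188,376): 148+188 ≤ 376 → not valid
(273,398,744): 273+398 ≤ 744 → not valid
3 of the 7 triples form a triangle.

3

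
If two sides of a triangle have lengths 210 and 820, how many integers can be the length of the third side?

419

The third side lies in the open interval (610, 1030).
Integers from 611 to 1029 inclusive: 1029 − 611 + 1 = 419.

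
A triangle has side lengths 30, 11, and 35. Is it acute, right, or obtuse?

obtuse

Compare the square of the longest side to the sum of squares of the other two: 11² + 30² = 1021 < 1225 = 35².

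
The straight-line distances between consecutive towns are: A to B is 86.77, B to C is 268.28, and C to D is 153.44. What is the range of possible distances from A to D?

The maximum is all hops collinear in one direction: 86.77 + 268.28 + 153.44 = 508.49.
The longest hop is 268.28; the others sum to 240.21. Folding the others back against it leaves at least 268.28 − 240.21 = 28.07.

28.07 ≤ AD ≤ 508.49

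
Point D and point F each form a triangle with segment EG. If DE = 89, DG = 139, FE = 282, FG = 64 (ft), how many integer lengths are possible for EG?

From triangle DEG: 50 < EG < 228.
From triangle FEG: 218 < EG < 346.
Intersection: 218 < EG < 228, so integers 219 through 227: 9 values.

9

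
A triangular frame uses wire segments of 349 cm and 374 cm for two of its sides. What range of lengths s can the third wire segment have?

By the triangle inequality, s must be less than 349 + 374 = 723 and greater than |349 − 374| = 25.

25 < s < 723 (cm)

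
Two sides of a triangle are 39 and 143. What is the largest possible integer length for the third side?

The third side must be strictly less than 39 + 143 = 182.
The largest integer below 182 is 181.

181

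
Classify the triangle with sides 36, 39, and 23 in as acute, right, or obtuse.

Compare the square of the longest side to the sum of squares of the other two: 23² + 36² = 1825 > 1521 = 39².

acute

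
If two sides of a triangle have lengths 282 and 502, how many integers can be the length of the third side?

The third side lies in the open interval (220, 784).
Integers from 221 to 783 inclusive: 783 − 221 + 1 = 563.

563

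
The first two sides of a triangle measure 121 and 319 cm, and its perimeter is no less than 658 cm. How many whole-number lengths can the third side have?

222

Triangle inequality: 198 < x < 440. Perimeter ≥ 658 gives x ≥ 658 − 121 − 319 = 218.
So 218 ≤ x < 440; integers 218 through 439: 222 values.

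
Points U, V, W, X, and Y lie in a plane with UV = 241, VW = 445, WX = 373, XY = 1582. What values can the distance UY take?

523 ≤ UY ≤ 2641

The maximum is all hops collinear in one direction: 241 + 445 + 373 + 1582 = 2641.
The longest hop is 1582; the others sum to 1059. Folding the others back against it leaves at least 1582 − 1059 = 523.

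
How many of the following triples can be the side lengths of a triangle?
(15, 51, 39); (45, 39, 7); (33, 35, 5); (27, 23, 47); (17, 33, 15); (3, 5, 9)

(15,39,51): 15+39 > 51 → valid
(7,39,45): 7+39 > 45 → valid
(5,33,35): 5+33 > 35 → valid
(23,27,47): 23+27 > 47 → valid
(15,17,33): 15+17 ≤ 33 → not valid
(3,5,9): 3+5 ≤ 9 → not valid
4 of the 6 triples form a triangle.

4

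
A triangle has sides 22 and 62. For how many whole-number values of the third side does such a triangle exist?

The third side lies in the open interval (40, 84).
Integers from 41 to 83 inclusive: 83 − 41 + 1 = 43.

43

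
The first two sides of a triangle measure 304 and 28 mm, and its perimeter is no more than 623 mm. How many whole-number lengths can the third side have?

15

Triangle inequality: 276 < x < 332. Perimeter ≤ 623 gives x ≤ 623 − 304 − 28 = 291.
So 276 < x ≤ 291; integers 277 through 291: 15 values.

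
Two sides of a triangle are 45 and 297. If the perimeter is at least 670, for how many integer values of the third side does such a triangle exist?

14

Triangle inequality: 252 < x < 342. Perimeter ≥ 670 gives x ≥ 670 − 45 − 297 = 328.
So 328 ≤ x < 342; integers 328 through 341: 14 values.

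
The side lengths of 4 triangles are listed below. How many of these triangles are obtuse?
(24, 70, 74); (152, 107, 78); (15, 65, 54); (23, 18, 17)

2

(24,70,74): 24²+70² = 5476 = 74² → right
(152,107,78): 78²+107² = 17533 < 23104 = 152² → obtuse
(15,65,54): 15²+54² = 3141 < 4225 = 65² → obtuse
(23,18,17): 17²+18² = 613 > 529 = 23² → acute
2 of the 4 are obtuse.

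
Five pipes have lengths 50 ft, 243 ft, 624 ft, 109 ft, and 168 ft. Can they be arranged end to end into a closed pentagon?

No

For a pentagon, each side must be shorter than the sum of the others.
Here the longest side is 624, but the remaining 4 sides sum to only 570.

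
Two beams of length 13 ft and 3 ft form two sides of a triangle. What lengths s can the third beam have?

10 < s < 16

By the triangle inequality, s must be less than 13 + 3 = 16 and greater than |13 − 3| = 10.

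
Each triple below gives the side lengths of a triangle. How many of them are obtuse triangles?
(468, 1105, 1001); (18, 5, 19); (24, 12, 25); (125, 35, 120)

(468,1105,1001): 468²+1001² = 1221025 = 1105² → right
(18,5,19): 5²+18² = 349 < 361 = 19² → obtuse
(24,12,25): 12²+24² = 720 > 625 = 25² → acute
(125,35,120): 35²+120² = 15625 = 125² → right
1 of the 4 is obtuse.

1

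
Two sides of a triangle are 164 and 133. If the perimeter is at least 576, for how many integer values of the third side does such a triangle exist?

Triangle inequality: 31 < x < 297. Perimeter ≥ 576 gives x ≥ 576 − 164 − 133 = 279.
So 279 ≤ x < 297; integers 279 through 296: 18 values.

18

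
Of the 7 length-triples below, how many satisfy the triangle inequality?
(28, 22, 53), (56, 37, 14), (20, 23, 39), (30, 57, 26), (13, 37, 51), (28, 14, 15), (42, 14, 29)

3

(22,28,53): 22+28 ≤ 53 → not valid
(14,37,56): 14+37 ≤ 56 → not valid
(20,23,39): 20+23 > 39 → valid
(26,30,57): 26+30 ≤ 57 → not valid
(13,37,51): 13+37 ≤ 51 → not valid
(14,15,28): 14+15 > 28 → valid
(14,29,42): 14+29 > 42 → valid
3 of the 7 triples form a triangle.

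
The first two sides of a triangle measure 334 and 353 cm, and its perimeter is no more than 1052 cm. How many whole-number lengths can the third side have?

Triangle inequality: 19 < x < 687. Perimeter ≤ 1052 gives x ≤ 1052 − 334 − 353 = 365.
So 19 < x ≤ 365; integers 20 through 365: 346 values.

346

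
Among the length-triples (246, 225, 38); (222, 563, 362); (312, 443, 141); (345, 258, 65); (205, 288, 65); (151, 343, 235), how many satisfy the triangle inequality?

(38,225,246): 38+225 > 246 → valid
(222,362,563): 222+362 > 563 → valid
(141,312,443): 141+312 > 443 → valid
(65,258,345): 65+258 ≤ 345 → not valid
(65,205,288): 65+205 ≤ 288 → not valid
(151,235,343): 151+235 > 343 → valid
4 of the 6 triples form a triangle.

4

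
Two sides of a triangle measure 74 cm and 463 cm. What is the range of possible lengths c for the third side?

389 < c < 537 (cm)

By the triangle inequality, c must be less than 74 + 463 = 537 and greater than |74 − 463| = 389.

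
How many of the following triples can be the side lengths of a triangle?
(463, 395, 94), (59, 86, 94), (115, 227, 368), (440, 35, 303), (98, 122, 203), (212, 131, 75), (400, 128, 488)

4

(94,395,463): 94+395 > 463 → valid
(59,86,94): 59+86 > 94 → valid
(115,227,368): 115+227 ≤ 368 → not valid
(35,303,440): 35+303 ≤ 440 → not valid
(98,122,203): 98+122 > 203 → valid
(75,131,212): 75+131 ≤ 212 → not valid
(128,400,488): 128+400 > 488 → valid
4 of the 7 triples form a triangle.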